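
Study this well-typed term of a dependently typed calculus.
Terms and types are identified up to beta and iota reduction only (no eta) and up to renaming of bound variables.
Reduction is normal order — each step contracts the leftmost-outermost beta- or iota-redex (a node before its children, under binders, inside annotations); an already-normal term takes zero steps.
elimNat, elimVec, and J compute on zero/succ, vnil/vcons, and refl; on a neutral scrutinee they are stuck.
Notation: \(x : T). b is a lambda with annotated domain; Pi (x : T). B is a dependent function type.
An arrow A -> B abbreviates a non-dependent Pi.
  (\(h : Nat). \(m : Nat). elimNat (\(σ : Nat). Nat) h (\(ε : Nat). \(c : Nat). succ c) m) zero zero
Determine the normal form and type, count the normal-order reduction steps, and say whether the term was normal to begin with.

resulting normal form:
  zero
inferred type:
  Nat
steps to reach normal form (normal order): 3
term was already normal: no
first redex: a beta-redex


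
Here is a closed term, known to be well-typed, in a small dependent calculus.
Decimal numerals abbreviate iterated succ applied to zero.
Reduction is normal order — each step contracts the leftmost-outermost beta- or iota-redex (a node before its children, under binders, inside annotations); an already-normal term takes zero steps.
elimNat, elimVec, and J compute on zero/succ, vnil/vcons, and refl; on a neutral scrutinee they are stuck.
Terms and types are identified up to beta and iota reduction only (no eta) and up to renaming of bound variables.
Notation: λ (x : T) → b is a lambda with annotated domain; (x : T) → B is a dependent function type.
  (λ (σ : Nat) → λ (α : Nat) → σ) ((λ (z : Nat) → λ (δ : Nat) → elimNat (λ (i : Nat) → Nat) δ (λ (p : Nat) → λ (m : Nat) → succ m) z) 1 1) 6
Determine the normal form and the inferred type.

normal form:
  2
type:
  Nat


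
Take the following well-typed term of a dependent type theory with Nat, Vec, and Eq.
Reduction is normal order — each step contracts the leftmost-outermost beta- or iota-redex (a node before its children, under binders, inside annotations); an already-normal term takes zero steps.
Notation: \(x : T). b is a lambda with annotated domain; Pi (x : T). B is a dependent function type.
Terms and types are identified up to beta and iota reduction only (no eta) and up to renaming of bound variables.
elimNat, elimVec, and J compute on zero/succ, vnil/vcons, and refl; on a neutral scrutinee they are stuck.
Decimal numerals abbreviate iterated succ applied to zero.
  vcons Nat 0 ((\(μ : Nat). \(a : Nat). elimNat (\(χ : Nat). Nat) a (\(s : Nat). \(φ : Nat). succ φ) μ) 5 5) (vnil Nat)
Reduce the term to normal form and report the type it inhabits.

normal form:
  vcons Nat 0 10 (vnil Nat)
the term's type:
  Vec Nat 1
observation: the term reaches its normal form after 18 normal-order steps.


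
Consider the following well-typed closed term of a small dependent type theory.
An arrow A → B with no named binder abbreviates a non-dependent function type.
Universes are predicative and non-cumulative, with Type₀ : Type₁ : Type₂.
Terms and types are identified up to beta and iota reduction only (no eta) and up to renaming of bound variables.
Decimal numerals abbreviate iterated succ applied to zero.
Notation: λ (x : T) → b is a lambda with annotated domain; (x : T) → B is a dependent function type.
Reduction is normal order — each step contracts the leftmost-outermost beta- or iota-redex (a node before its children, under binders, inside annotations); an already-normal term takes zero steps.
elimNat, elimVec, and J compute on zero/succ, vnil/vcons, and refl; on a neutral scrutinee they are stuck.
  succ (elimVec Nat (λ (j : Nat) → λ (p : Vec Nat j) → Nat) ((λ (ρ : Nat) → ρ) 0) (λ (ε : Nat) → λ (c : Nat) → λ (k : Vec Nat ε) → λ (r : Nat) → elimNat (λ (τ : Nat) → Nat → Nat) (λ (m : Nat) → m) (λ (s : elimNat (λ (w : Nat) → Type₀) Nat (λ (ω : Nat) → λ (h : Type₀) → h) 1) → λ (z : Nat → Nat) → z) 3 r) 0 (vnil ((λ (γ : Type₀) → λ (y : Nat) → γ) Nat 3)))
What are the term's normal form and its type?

reduced normal form:
  1
the term's type:
  Nat
observation: the leftmost-outermost redex is an elimVec iota-redex, and normalization takes 2 steps.


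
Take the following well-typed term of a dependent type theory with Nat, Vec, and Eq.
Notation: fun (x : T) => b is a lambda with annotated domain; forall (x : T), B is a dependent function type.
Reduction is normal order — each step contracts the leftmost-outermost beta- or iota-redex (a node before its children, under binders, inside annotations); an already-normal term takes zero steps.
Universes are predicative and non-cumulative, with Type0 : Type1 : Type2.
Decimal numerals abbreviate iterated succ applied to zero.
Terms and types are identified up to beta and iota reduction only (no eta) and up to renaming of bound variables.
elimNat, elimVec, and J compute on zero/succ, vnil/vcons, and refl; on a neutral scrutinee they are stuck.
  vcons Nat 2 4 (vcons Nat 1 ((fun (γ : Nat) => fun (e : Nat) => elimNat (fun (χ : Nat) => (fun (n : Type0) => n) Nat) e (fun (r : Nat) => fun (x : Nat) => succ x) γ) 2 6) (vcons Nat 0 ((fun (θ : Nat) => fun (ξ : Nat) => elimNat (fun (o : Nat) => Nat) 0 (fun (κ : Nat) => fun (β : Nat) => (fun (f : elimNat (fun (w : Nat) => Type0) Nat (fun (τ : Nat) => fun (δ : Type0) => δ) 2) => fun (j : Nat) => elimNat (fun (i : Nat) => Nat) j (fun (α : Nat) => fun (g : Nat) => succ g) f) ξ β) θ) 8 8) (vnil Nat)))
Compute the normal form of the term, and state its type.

reduced normal form:
  vcons Nat 2 4 (vcons Nat 1 8 (vcons Nat 0 64 (vnil Nat)))
the term's type:
  Vec Nat 3
observation: contracting a beta-redex first, the term normalizes in 252 steps.


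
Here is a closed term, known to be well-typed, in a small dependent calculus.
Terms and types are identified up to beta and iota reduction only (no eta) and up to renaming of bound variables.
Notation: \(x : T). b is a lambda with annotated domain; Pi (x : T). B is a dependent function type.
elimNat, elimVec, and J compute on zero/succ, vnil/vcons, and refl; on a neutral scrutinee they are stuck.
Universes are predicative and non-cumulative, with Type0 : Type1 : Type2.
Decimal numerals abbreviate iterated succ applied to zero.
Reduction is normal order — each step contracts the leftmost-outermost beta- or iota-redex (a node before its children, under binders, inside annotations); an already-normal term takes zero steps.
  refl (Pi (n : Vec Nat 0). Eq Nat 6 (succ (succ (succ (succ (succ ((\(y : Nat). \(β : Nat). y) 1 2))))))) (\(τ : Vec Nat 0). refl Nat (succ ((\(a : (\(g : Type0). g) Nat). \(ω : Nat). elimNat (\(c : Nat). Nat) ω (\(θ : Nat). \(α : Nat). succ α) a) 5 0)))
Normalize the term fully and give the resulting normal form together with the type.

resulting normal form:
  refl (Pi (n : Vec Nat 0). Eq Nat 6 6) (\(y : Vec Nat 0). refl Nat 6)
type:
  Eq (Pi (n : Vec Nat 0). Eq Nat 6 6) (\(y : Vec Nat 0). refl Nat 6) (\(β : Vec Nat 0). refl Nat 6)
observation: 20 normal-order steps normalize the term, beginning with a beta-redex.


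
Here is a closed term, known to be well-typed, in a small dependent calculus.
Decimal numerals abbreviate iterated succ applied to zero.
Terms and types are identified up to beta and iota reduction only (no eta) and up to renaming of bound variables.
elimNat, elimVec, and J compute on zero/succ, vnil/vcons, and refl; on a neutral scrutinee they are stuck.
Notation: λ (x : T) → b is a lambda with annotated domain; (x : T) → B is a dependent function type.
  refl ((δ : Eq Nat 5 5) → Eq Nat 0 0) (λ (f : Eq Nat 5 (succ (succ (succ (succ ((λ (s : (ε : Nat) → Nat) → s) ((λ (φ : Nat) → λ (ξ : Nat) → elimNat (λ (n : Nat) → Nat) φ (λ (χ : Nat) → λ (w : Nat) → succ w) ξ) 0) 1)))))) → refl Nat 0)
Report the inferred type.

the term's type:
  Eq ((δ : Eq Nat 5 5) → Eq Nat 0 0) (λ (f : Eq Nat 5 5) → refl Nat 0) (λ (s : Eq Nat 5 5) → refl Nat 0)


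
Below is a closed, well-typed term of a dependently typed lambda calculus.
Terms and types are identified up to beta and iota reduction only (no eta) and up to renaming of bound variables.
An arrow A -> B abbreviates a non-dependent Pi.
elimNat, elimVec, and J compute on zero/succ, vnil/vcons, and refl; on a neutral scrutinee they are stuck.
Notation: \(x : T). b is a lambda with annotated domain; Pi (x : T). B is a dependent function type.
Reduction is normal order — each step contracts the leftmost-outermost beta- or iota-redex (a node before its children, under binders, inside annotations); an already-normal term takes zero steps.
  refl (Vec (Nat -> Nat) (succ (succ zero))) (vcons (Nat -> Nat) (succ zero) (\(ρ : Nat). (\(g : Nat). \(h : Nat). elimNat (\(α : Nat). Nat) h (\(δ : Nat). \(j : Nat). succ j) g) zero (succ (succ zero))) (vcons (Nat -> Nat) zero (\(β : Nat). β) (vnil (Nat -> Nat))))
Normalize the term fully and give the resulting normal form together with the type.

normal form:
  refl (Vec (Nat -> Nat) (succ (succ zero))) (vcons (Nat -> Nat) (succ zero) (\(ρ : Nat). succ (succ zero)) (vcons (Nat -> Nat) zero (\(g : Nat). g) (vnil (Nat -> Nat))))
type:
  Eq (Vec (Nat -> Nat) (succ (succ zero))) (vcons (Nat -> Nat) (succ zero) (\(ρ : Nat). succ (succ zero)) (vcons (Nat -> Nat) zero (\(g : Nat). g) (vnil (Nat -> Nat)))) (vcons (Nat -> Nat) (succ zero) (\(h : Nat). succ (succ zero)) (vcons (Nat -> Nat) zero (\(α : Nat). α) (vnil (Nat -> Nat))))
observation: 3 normal-order steps normalize the term, beginning with a beta-redex.


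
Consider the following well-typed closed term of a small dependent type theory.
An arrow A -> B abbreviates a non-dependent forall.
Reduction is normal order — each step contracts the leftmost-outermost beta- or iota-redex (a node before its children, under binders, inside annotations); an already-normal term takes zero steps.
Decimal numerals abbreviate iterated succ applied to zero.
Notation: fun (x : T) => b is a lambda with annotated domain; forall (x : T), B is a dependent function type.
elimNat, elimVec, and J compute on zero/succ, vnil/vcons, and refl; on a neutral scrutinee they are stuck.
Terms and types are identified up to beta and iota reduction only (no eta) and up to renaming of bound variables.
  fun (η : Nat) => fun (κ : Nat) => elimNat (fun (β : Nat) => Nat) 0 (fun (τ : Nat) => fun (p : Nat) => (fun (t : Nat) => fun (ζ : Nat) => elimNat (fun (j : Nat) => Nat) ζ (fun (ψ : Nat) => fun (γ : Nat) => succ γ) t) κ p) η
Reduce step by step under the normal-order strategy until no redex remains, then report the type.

normal-order reduction:
  fun (η : Nat) => fun (κ : Nat) => elimNat (fun (β : Nat) => Nat) 0 (fun (τ : Nat) => fun (p : Nat) => (fun (t : Nat) => fun (ζ : Nat) => elimNat (fun (j : Nat) => Nat) ζ (fun (ψ : Nat) => fun (γ : Nat) => succ γ) t) κ p) η
  ~> fun (η : Nat) => fun (κ : Nat) => elimNat (fun (β : Nat) => Nat) 0 (fun (τ : Nat) => fun (p : Nat) => (fun (t : Nat) => elimNat (fun (ζ : Nat) => Nat) t (fun (j : Nat) => fun (ψ : Nat) => succ ψ) κ) p) η
  ~> fun (η : Nat) => fun (κ : Nat) => elimNat (fun (β : Nat) => Nat) 0 (fun (τ : Nat) => fun (p : Nat) => elimNat (fun (t : Nat) => Nat) p (fun (ζ : Nat) => fun (j : Nat) => succ j) κ) η
the term's type:
  Nat -> Nat -> Nat


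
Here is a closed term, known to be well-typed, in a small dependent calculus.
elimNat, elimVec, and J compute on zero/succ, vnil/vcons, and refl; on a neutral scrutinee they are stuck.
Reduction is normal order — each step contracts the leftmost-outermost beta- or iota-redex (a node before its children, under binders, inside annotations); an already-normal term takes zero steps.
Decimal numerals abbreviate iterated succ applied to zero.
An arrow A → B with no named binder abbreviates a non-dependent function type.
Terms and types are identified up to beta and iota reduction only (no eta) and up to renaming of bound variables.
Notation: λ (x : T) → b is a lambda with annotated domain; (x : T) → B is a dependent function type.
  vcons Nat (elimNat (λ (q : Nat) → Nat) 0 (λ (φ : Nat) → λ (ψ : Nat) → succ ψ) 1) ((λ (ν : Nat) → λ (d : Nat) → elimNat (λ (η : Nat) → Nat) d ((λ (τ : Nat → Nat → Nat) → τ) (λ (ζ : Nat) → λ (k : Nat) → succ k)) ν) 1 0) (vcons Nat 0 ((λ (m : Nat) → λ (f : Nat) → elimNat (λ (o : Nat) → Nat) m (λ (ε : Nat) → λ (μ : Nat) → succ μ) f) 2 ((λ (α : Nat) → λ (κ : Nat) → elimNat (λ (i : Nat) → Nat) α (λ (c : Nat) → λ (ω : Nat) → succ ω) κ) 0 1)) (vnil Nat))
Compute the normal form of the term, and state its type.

resulting normal form:
  vcons Nat 1 1 (vcons Nat 0 3 (vnil Nat))
inferred type:
  Vec Nat 2
observation: the term reaches its normal form after 23 normal-order steps.


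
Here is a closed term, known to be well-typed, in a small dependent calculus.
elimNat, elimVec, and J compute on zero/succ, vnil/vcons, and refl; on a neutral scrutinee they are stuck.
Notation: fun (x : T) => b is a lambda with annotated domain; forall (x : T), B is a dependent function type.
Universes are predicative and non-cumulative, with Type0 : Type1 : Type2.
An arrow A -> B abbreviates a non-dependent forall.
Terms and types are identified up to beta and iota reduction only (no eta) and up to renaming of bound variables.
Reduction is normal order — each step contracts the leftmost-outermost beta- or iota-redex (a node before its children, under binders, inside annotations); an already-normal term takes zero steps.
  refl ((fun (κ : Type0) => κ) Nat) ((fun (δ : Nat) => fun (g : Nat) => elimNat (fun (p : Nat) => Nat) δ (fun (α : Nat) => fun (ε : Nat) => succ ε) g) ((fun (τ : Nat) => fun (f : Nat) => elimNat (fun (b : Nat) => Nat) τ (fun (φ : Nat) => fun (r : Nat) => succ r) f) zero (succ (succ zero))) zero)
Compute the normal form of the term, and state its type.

resulting normal form:
  refl Nat (succ (succ zero))
inferred type:
  Eq Nat (succ (succ zero)) (succ (succ zero))
observation: reduction starts at a beta-redex, and 13 normal-order steps reach the normal form.


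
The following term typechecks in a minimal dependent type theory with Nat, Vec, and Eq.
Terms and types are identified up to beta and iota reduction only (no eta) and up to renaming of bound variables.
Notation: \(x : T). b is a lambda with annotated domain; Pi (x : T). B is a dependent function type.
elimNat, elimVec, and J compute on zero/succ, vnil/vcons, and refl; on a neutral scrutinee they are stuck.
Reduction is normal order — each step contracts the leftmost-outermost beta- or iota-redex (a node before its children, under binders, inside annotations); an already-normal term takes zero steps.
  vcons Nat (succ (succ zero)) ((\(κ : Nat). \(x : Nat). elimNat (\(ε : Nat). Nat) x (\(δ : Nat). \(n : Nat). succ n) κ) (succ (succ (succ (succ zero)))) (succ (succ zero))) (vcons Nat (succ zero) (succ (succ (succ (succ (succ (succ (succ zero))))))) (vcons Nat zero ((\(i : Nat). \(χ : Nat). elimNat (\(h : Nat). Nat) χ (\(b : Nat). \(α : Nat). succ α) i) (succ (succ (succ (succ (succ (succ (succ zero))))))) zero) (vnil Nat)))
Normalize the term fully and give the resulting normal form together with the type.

normal form:
  vcons Nat (succ (succ zero)) (succ (succ (succ (succ (succ (succ zero)))))) (vcons Nat (succ zero) (succ (succ (succ (succ (succ (succ (succ zero))))))) (vcons Nat zero (succ (succ (succ (succ (succ (succ (succ zero))))))) (vnil Nat)))
the term's type:
  Vec Nat (succ (succ (succ zero)))
observation: the term reaches its normal form after 39 normal-order steps.


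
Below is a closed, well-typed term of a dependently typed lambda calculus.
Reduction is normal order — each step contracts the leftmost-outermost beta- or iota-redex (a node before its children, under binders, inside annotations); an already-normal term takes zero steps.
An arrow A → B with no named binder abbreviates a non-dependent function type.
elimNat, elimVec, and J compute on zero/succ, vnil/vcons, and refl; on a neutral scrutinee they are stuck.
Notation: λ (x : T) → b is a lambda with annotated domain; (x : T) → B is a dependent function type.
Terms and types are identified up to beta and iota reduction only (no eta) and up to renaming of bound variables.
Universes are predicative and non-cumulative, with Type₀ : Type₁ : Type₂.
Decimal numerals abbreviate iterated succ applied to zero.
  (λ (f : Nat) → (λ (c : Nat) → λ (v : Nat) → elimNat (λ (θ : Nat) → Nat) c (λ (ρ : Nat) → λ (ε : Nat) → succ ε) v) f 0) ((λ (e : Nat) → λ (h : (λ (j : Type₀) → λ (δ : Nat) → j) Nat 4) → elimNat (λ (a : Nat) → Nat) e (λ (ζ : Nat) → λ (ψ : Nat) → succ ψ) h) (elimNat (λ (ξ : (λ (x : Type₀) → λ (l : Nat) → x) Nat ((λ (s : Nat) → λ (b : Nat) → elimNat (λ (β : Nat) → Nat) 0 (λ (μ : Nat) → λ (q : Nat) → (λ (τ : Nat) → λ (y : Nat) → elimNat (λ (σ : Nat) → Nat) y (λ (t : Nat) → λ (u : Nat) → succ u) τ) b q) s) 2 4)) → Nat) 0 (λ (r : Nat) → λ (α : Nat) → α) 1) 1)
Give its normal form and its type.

normal form:
  1
the term's type:
  Nat
observation: reduction starts at a beta-redex, and 14 normal-order steps reach the normal form.


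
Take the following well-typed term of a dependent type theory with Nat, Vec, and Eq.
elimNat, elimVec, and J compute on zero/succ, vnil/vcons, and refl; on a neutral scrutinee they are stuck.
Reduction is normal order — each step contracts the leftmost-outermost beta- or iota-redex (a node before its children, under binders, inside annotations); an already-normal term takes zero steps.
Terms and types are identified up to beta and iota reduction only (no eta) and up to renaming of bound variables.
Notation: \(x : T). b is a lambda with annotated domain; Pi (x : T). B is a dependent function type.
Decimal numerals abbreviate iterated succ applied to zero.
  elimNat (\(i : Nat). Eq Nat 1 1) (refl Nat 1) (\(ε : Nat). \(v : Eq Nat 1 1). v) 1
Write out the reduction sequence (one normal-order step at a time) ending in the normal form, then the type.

normal-order reduction sequence:
  elimNat (\(i : Nat). Eq Nat 1 1) (refl Nat 1) (\(ε : Nat). \(v : Eq Nat 1 1). v) 1
  ~> (\(i : Nat). \(ε : Eq Nat 1 1). ε) 0 (elimNat (\(v : Nat). Eq Nat 1 1) (refl Nat 1) (\(γ : Nat). \(j : Eq Nat 1 1). j) 0)
  ~> (\(i : Eq Nat 1 1). i) (elimNat (\(ε : Nat). Eq Nat 1 1) (refl Nat 1) (\(v : Nat). \(γ : Eq Nat 1 1). γ) 0)
  ~> elimNat (\(i : Nat). Eq Nat 1 1) (refl Nat 1) (\(ε : Nat). \(v : Eq Nat 1 1). v) 0
  ~> refl Nat 1
inferred type:
  Eq Nat 1 1


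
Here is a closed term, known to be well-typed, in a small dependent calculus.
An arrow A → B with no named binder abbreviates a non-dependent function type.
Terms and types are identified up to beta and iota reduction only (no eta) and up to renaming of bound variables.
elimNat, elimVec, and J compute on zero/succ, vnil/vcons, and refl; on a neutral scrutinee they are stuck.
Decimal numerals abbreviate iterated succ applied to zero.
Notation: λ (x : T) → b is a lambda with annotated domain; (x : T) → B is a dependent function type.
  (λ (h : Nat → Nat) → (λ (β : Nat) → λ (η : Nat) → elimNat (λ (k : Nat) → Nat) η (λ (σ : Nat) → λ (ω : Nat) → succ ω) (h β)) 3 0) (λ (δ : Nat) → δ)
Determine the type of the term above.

type:
  Nat


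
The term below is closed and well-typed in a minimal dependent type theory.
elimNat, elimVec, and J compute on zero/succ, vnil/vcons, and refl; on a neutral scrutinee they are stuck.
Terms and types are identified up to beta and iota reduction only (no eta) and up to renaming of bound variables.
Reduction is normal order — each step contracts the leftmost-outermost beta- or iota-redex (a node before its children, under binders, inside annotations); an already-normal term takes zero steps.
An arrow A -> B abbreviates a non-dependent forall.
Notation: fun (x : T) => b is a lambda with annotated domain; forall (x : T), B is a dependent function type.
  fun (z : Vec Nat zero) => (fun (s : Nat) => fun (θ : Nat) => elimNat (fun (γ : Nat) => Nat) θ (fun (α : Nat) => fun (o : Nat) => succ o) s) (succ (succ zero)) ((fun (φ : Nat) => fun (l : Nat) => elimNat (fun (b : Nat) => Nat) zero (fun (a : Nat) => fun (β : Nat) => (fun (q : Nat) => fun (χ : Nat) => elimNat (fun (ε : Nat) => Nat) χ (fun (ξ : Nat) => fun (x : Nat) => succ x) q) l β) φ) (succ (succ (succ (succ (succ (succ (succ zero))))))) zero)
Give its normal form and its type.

resulting normal form:
  fun (z : Vec Nat zero) => succ (succ zero)
the term's type:
  Vec Nat zero -> Nat
observation: reduction starts at a beta-redex, and 54 normal-order steps reach the normal form.


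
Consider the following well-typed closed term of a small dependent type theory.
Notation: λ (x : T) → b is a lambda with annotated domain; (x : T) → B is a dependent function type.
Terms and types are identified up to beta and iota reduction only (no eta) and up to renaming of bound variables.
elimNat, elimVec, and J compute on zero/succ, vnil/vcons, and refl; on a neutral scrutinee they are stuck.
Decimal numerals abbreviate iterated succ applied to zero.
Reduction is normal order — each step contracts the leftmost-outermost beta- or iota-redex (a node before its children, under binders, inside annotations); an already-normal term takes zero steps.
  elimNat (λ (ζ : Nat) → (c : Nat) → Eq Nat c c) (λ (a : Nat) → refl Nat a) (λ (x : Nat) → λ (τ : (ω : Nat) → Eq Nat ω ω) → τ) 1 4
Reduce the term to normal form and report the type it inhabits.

normal form:
  refl Nat 4
inferred type:
  Eq Nat 4 4
observation: 5 normal-order steps normalize the term, beginning with an elimNat iota-redex.


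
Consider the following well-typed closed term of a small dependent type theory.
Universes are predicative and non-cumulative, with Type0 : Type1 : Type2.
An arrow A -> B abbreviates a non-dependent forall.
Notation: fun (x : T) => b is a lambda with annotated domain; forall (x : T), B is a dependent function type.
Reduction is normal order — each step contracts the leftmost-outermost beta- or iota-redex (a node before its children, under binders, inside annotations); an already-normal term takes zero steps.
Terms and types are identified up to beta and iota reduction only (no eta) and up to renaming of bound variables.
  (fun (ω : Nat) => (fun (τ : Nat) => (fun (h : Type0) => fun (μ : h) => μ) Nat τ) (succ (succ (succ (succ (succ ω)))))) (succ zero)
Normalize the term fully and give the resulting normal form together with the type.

resulting normal form:
  succ (succ (succ (succ (succ (succ zero)))))
the term's type:
  Nat


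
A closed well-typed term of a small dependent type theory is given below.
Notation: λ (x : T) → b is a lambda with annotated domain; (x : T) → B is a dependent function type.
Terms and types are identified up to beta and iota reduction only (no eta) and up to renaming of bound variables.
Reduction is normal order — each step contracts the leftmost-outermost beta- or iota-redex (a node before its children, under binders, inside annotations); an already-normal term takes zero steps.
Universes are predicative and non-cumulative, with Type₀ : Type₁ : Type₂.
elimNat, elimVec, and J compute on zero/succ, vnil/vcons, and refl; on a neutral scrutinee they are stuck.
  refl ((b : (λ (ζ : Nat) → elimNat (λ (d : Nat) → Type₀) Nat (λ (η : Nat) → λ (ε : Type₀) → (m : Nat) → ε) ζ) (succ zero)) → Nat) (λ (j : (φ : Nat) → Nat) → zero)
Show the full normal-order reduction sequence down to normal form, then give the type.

reduction (normal order):
  refl ((b : (λ (ζ : Nat) → elimNat (λ (d : Nat) → Type₀) Nat (λ (η : Nat) → λ (ε : Type₀) → (m : Nat) → ε) ζ) (succ zero)) → Nat) (λ (j : (φ : Nat) → Nat) → zero)
  ~> refl ((b : elimNat (λ (ζ : Nat) → Type₀) Nat (λ (d : Nat) → λ (η : Type₀) → (ε : Nat) → η) (succ zero)) → Nat) (λ (m : (j : Nat) → Nat) → zero)
  ~> refl ((b : (λ (ζ : Nat) → λ (d : Type₀) → (η : Nat) → d) zero (elimNat (λ (ε : Nat) → Type₀) Nat (λ (m : Nat) → λ (j : Type₀) → (φ : Nat) → j) zero)) → Nat) (λ (o : (ψ : Nat) → Nat) → zero)
  ~> refl ((b : (λ (ζ : Type₀) → (d : Nat) → ζ) (elimNat (λ (η : Nat) → Type₀) Nat (λ (ε : Nat) → λ (m : Type₀) → (j : Nat) → m) zero)) → Nat) (λ (φ : (o : Nat) → Nat) → zero)
  ~> refl ((b : (ζ : Nat) → elimNat (λ (d : Nat) → Type₀) Nat (λ (η : Nat) → λ (ε : Type₀) → (m : Nat) → ε) zero) → Nat) (λ (j : (φ : Nat) → Nat) → zero)
  ~> refl ((b : (ζ : Nat) → Nat) → Nat) (λ (d : (η : Nat) → Nat) → zero)
type:
  Eq ((b : (ζ : Nat) → Nat) → Nat) (λ (d : (η : Nat) → Nat) → zero) (λ (ε : (m : Nat) → Nat) → zero)


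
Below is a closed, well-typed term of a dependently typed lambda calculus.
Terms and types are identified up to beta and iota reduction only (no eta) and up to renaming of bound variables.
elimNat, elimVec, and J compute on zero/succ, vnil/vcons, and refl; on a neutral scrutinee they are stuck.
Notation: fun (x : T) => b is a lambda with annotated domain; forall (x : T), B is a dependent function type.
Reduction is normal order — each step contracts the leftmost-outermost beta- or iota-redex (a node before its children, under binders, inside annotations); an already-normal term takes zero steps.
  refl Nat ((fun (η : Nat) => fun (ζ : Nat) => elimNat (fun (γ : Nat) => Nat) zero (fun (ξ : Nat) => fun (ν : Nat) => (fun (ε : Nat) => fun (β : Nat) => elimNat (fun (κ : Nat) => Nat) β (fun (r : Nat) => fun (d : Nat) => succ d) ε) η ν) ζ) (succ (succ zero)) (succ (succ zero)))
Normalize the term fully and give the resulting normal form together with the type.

reduced normal form:
  refl Nat (succ (succ (succ (succ zero))))
type:
  Eq Nat (succ (succ (succ (succ zero)))) (succ (succ (succ (succ zero))))
observation: the first redex contracted is a beta-redex; the normal form is reached in 27 normal-order steps.


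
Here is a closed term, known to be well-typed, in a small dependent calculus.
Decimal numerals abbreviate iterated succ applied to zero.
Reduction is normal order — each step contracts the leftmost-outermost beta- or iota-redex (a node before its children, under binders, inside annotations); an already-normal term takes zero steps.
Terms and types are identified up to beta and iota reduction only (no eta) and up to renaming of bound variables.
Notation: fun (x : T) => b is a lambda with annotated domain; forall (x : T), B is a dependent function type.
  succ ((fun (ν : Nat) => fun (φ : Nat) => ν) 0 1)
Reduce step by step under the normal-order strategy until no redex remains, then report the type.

reduction (normal order):
  succ ((fun (ν : Nat) => fun (φ : Nat) => ν) 0 1)
  ~> succ ((fun (ν : Nat) => 0) 1)
  ~> 1
the term's type:
  Nat


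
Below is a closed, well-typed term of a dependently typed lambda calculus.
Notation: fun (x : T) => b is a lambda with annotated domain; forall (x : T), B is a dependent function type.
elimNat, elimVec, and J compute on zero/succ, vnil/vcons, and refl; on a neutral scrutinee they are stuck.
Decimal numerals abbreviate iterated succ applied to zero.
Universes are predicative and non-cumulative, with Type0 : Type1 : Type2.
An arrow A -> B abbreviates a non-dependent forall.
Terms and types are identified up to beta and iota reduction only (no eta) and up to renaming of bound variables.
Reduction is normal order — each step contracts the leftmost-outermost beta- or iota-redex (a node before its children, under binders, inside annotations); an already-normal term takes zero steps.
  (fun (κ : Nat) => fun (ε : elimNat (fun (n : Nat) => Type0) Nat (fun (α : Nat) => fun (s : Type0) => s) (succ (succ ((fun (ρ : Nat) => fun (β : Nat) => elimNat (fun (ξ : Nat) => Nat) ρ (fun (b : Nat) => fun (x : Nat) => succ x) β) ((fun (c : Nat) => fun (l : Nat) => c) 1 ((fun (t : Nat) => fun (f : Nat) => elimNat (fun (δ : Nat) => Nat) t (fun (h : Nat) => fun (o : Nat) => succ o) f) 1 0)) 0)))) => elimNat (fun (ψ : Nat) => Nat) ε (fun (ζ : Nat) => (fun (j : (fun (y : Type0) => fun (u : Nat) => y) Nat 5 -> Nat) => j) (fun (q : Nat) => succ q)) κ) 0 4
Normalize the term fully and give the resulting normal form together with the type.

reduced normal form:
  4
the term's type:
  Nat


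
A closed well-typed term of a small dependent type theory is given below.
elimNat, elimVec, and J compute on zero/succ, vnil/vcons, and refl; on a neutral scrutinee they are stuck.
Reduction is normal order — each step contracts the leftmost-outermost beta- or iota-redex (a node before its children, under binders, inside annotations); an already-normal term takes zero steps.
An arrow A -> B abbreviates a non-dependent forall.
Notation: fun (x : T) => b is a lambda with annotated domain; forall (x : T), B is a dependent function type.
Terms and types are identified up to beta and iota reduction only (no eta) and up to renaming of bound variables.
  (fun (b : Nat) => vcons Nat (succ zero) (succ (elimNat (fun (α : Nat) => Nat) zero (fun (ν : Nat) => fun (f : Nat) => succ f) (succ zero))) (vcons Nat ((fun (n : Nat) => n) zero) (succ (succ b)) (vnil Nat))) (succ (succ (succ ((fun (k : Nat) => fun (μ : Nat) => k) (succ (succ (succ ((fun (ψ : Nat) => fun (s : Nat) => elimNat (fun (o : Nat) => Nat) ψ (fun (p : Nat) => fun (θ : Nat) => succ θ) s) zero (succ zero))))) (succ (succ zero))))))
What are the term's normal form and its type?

normal form:
  vcons Nat (succ zero) (succ (succ zero)) (vcons Nat zero (succ (succ (succ (succ (succ (succ (succ (succ (succ zero))))))))) (vnil Nat))
type:
  Vec Nat (succ (succ zero))
observation: reduction starts at a beta-redex, and 14 normal-order steps reach the normal form.


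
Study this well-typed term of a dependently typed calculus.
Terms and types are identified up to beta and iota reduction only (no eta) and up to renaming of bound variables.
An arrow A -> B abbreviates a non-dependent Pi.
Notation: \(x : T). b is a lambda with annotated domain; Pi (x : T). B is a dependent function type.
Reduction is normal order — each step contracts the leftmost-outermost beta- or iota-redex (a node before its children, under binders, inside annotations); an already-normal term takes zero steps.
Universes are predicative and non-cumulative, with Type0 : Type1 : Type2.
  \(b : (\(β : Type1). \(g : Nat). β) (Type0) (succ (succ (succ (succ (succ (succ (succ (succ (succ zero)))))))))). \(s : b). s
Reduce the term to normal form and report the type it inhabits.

reduced normal form:
  \(b : Type0). \(β : b). β
type:
  Pi (b : Type0). b -> b


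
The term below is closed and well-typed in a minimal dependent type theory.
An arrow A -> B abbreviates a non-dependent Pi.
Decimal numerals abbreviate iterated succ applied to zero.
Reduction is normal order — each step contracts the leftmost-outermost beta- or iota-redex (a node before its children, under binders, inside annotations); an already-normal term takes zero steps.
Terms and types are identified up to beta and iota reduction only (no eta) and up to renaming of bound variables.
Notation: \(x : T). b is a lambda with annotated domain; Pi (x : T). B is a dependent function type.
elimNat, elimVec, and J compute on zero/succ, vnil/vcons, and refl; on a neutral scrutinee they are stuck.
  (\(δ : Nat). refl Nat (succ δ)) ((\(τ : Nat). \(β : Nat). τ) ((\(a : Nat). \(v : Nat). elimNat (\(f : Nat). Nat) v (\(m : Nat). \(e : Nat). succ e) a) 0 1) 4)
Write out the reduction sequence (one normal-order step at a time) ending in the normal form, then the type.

normal-order reduction sequence:
  (\(δ : Nat). refl Nat (succ δ)) ((\(τ : Nat). \(β : Nat). τ) ((\(a : Nat). \(v : Nat). elimNat (\(f : Nat). Nat) v (\(m : Nat). \(e : Nat). succ e) a) 0 1) 4)
  ~> refl Nat (succ ((\(δ : Nat). \(τ : Nat). δ) ((\(β : Nat). \(a : Nat). elimNat (\(v : Nat). Nat) a (\(f : Nat). \(m : Nat). succ m) β) 0 1) 4))
  ~> refl Nat (succ ((\(δ : Nat). (\(τ : Nat). \(β : Nat). elimNat (\(a : Nat). Nat) β (\(v : Nat). \(f : Nat). succ f) τ) 0 1) 4))
  ~> refl Nat (succ ((\(δ : Nat). \(τ : Nat). elimNat (\(β : Nat). Nat) τ (\(a : Nat). \(v : Nat). succ v) δ) 0 1))
  ~> refl Nat (succ ((\(δ : Nat). elimNat (\(τ : Nat). Nat) δ (\(β : Nat). \(a : Nat). succ a) 0) 1))
  ~> refl Nat (succ (elimNat (\(δ : Nat). Nat) 1 (\(τ : Nat). \(β : Nat). succ β) 0))
  ~> refl Nat 2
type:
  Eq Nat 2 2


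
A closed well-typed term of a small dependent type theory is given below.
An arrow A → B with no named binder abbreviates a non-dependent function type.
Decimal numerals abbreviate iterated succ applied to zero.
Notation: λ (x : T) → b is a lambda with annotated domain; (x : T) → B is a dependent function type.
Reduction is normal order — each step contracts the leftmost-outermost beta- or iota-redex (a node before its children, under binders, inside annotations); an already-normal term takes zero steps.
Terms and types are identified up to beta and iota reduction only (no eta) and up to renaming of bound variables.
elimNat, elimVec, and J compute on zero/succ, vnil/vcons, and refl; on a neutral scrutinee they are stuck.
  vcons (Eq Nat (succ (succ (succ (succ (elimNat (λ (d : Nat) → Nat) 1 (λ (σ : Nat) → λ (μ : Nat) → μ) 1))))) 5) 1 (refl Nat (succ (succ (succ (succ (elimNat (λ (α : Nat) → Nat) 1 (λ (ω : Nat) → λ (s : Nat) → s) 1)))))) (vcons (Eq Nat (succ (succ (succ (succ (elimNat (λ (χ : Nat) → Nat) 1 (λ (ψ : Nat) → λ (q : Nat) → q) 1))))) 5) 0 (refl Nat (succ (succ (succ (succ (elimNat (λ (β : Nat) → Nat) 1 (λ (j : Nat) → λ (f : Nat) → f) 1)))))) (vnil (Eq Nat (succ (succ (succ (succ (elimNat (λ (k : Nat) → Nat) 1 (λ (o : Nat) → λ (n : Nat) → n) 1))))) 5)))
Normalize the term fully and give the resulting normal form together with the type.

reduced normal form:
  vcons (Eq Nat 5 5) 1 (refl Nat 5) (vcons (Eq Nat 5 5) 0 (refl Nat 5) (vnil (Eq Nat 5 5)))
inferred type:
  Vec (Eq Nat 5 5) 2
observation: reduction starts at an elimNat iota-redex, and 20 normal-order steps reach the normal form.


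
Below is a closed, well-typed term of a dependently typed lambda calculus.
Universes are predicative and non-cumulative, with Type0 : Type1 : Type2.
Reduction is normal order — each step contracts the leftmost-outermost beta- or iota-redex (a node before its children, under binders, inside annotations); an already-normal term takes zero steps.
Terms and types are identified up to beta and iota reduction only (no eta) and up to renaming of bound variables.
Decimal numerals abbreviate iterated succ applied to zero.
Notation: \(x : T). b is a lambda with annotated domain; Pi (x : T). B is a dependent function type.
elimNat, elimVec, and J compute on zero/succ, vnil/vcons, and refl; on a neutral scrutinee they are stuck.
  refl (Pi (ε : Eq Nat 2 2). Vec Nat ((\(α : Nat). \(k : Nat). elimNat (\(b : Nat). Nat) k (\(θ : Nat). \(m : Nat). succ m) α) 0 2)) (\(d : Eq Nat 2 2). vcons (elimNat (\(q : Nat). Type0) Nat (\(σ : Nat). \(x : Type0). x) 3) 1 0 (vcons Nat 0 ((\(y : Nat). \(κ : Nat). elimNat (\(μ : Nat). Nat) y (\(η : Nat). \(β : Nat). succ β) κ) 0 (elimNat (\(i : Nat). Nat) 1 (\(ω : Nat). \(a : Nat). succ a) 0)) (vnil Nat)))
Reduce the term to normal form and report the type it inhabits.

reduced normal form:
  refl (Pi (ε : Eq Nat 2 2). Vec Nat 2) (\(α : Eq Nat 2 2). vcons Nat 1 0 (vcons Nat 0 1 (vnil Nat)))
the term's type:
  Eq (Pi (ε : Eq Nat 2 2). Vec Nat 2) (\(α : Eq Nat 2 2). vcons Nat 1 0 (vcons Nat 0 1 (vnil Nat))) (\(k : Eq Nat 2 2). vcons Nat 1 0 (vcons Nat 0 1 (vnil Nat)))
observation: normalization takes exactly 20 steps under the normal-order strategy.


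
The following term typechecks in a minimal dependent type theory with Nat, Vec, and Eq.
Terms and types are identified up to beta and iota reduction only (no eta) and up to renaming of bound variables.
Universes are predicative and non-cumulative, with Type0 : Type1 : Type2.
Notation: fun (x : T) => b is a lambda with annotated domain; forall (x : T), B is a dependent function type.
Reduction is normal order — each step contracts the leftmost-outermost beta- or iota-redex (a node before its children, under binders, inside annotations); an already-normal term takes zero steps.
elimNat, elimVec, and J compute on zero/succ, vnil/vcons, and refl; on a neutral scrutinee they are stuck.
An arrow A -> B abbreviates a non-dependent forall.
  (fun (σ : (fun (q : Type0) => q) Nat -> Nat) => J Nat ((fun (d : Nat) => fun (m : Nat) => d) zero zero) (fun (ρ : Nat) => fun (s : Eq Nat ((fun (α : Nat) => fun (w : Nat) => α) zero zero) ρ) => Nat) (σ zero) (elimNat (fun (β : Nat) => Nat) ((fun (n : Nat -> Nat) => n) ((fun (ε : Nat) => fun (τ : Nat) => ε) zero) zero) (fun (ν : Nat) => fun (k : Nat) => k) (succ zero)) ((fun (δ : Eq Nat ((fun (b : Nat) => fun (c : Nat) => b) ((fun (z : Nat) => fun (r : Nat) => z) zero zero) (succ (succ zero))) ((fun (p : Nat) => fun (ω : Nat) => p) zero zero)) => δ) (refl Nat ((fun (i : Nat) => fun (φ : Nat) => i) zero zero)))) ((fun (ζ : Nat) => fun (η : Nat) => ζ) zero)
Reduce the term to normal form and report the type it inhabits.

normal form:
  zero
inferred type:
  Nat
observation: contracting a beta-redex first, the term normalizes in 16 steps.


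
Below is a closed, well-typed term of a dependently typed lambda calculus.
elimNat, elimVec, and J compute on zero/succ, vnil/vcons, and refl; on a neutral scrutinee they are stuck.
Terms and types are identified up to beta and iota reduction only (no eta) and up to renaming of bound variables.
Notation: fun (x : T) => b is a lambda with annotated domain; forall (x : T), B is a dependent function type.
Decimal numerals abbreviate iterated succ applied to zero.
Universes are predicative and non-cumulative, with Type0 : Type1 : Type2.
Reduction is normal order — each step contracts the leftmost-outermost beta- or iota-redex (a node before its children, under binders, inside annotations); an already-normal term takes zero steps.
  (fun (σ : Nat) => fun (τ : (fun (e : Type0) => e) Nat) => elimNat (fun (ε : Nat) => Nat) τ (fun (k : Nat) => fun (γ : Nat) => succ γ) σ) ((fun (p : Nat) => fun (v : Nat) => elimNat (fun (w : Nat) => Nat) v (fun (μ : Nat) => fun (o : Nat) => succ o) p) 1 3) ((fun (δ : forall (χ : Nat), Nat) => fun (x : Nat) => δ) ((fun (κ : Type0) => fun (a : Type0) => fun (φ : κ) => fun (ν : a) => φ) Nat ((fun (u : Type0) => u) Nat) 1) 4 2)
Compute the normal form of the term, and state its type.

resulting normal form:
  5
inferred type:
  Nat


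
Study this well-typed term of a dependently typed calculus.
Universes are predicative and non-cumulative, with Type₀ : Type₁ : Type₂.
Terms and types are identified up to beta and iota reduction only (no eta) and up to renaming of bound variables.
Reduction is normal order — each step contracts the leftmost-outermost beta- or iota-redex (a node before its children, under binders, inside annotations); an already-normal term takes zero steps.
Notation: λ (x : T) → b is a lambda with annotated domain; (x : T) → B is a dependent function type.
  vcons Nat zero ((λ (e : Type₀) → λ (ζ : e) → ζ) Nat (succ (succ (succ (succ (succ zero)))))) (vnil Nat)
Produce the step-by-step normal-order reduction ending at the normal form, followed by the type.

normal-order reduction sequence:
  vcons Nat zero ((λ (e : Type₀) → λ (ζ : e) → ζ) Nat (succ (succ (succ (succ (succ zero)))))) (vnil Nat)
  ~> vcons Nat zero ((λ (e : Nat) → e) (succ (succ (succ (succ (succ zero)))))) (vnil Nat)
  ~> vcons Nat zero (succ (succ (succ (succ (succ zero))))) (vnil Nat)
type:
  Vec Nat (succ zero)


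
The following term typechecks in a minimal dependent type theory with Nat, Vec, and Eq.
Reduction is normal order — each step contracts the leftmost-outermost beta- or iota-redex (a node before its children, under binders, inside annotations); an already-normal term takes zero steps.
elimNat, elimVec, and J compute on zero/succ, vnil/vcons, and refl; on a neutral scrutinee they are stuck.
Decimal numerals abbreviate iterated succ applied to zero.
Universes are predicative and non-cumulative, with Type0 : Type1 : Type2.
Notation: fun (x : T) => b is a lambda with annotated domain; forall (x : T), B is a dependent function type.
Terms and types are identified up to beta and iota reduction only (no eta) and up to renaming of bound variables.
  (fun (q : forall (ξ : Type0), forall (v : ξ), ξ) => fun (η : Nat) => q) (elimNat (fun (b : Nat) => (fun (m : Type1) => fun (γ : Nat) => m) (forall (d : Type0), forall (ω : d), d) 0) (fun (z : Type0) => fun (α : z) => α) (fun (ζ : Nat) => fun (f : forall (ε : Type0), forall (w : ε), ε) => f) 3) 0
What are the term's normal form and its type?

normal form:
  fun (q : Type0) => fun (ξ : q) => ξ
inferred type:
  forall (q : Type0), forall (ξ : q), q
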